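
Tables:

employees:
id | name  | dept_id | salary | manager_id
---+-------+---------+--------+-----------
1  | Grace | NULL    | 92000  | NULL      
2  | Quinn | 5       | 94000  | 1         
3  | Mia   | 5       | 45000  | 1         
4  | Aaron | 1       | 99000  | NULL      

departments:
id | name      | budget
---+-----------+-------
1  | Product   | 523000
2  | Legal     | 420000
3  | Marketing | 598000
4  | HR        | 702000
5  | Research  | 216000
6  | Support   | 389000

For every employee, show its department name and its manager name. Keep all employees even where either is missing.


Two LEFT JOINs from the same base table employees: one to departments via dept_id, one to employees itself via manager_id. Both are LEFT so every employee is preserved.
Match against departments:
  - employee 1 (Grace): dept_id=NULL, no match -> kept with NULL
  - employee 2 (Quinn): dept_id=5 -> matches Research
  - employee 3 (Mia): dept_id=5 -> matches Research
  - employee 4 (Aaron): dept_id=1 -> matches Product
Match against employees (self):
  - employee 1 (Grace): manager_id=NULL -> NULL
  - employee 2 (Quinn): manager_id=1 -> Grace
  - employee 3 (Mia): manager_id=1 -> Grace
  - employee 4 (Aaron): manager_id=NULL -> NULL

SQL:
SELECT a.name, b.name AS department, c.name AS manager
FROM employees a
LEFT JOIN departments b ON a.dept_id = b.id
LEFT JOIN employees c ON a.manager_id = c.id

Result:
name  | department | manager
------+------------+--------
Grace | NULL       | NULL   
Quinn | Research   | Grace  
Mia   | Research   | Grace  
Aaron | Product    | NULL   


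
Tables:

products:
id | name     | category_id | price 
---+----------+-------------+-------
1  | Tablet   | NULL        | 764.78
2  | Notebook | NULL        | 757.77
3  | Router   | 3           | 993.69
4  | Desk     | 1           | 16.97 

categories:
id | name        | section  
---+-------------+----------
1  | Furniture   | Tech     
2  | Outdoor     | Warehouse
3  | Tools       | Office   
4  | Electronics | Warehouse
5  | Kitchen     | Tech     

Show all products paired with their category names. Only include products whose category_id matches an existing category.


INNER JOIN keeps only products rows whose category_id matches an id in categories. Walk through each product:
  - product 1 (Tablet): category_id=NULL, no match -> dropped
  - product 2 (Notebook): category_id=NULL, no match -> dropped
  - product 3 (Router): category_id=3 -> matches Tools
  - product 4 (Desk): category_id=1 -> matches Furniture
So 2 of 4 rows are dropped.

SQL:
SELECT a.name, b.name AS category
FROM products a
INNER JOIN categories b ON a.category_id = b.id

Result:
name   | category 
-------+----------
Router | Tools    
Desk   | Furniture


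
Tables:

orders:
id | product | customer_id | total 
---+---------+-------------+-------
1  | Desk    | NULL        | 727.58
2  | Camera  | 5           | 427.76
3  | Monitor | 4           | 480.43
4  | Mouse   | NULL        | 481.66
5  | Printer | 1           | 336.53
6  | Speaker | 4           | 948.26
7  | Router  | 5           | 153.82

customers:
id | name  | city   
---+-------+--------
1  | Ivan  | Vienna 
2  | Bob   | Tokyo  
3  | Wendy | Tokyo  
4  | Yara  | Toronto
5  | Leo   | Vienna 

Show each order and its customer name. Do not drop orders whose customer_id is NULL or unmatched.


LEFT JOIN keeps every row from orders (the left table); where customer_id has no match in customers, the customer columns become NULL. Walk through each order:
  - order 1 (Desk): customer_id=NULL, no match -> kept with NULL
  - order 2 (Camera): customer_id=5 -> matches Leo
  - order 3 (Monitor): customer_id=4 -> matches Yara
  - order 4 (Mouse): customer_id=NULL, no match -> kept with NULL
  - order 5 (Printer): customer_id=1 -> matches Ivan
  - order 6 (Speaker): customer_id=4 -> matches Yara
  - order 7 (Router): customer_id=5 -> matches Leo
All 7 rows appear; 2 have NULL customer.

SQL:
SELECT a.product, b.name AS customer
FROM orders a
LEFT JOIN customers b ON a.customer_id = b.id

Result:
product | customer
--------+---------
Desk    | NULL    
Camera  | Leo     
Monitor | Yara    
Mouse   | NULL    
Printer | Ivan    
Speaker | Yara    
Router  | Leo     


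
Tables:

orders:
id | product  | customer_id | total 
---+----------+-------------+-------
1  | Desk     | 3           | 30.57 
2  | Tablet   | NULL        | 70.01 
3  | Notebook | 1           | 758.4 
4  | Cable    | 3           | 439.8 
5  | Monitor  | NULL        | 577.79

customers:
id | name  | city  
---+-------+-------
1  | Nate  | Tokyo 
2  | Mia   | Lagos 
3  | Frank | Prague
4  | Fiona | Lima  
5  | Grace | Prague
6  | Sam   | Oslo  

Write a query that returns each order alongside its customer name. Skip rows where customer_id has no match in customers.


INNER JOIN keeps only orders rows whose customer_id matches an id in customers. Walk through each order:
  - order 1 (Desk): customer_id=3 -> matches Frank
  - order 2 (Tablet): customer_id=NULL, no match -> dropped
  - order 3 (Notebook): customer_id=1 -> matches Nate
  - order 4 (Cable): customer_id=3 -> matches Frank
  - order 5 (Monitor): customer_id=NULL, no match -> dropped
So 2 of 5 rows are dropped.

SQL:
SELECT a.product, b.name AS customer
FROM orders a
INNER JOIN customers b ON a.customer_id = b.id

Result:
product  | customer
---------+---------
Desk     | Frank   
Notebook | Nate    
Cable    | Frank   


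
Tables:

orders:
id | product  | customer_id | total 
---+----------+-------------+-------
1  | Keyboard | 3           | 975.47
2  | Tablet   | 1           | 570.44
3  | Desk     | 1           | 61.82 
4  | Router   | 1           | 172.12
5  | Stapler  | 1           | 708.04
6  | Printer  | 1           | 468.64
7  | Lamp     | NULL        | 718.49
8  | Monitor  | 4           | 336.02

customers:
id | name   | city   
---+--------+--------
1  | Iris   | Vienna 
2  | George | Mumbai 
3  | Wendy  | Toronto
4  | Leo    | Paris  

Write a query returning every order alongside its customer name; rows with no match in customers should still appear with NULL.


LEFT JOIN keeps every row from orders (the left table); where customer_id has no match in customers, the customer columns become NULL. Walk through each order:
  - order 1 (Keyboard): customer_id=3 -> matches Wendy
  - order 2 (Tablet): customer_id=1 -> matches Iris
  - order 3 (Desk): customer_id=1 -> matches Iris
  - order 4 (Router): customer_id=1 -> matches Iris
  - order 5 (Stapler): customer_id=1 -> matches Iris
  - order 6 (Printer): customer_id=1 -> matches Iris
  - order 7 (Lamp): customer_id=NULL, no match -> kept with NULL
  - order 8 (Monitor): customer_id=4 -> matches Leo
All 8 rows appear; 1 has NULL customer.

SQL:
SELECT a.product, b.name AS customer
FROM orders a
LEFT JOIN customers b ON a.customer_id = b.id

Result:
product  | customer
---------+---------
Keyboard | Wendy   
Tablet   | Iris    
Desk     | Iris    
Router   | Iris    
Stapler  | Iris    
Printer  | Iris    
Lamp     | NULL    
Monitor  | Leo     


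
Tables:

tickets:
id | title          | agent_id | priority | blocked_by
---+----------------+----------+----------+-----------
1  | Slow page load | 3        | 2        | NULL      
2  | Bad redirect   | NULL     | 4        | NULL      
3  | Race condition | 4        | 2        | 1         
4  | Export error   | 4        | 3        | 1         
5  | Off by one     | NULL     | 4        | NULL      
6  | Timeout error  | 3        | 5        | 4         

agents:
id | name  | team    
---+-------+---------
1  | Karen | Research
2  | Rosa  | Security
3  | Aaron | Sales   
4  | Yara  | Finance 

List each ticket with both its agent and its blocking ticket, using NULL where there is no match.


Two LEFT JOINs from the same base table tickets: one to agents via agent_id, one to tickets itself via blocked_by. Both are LEFT so every ticket is preserved.
Match against agents:
  - ticket 1 (Slow page load): agent_id=3 -> matches Aaron
  - ticket 2 (Bad redirect): agent_id=NULL, no match -> kept with NULL
  - ticket 3 (Race condition): agent_id=4 -> matches Yara
  - ticket 4 (Export error): agent_id=4 -> matches Yara
  - ticket 5 (Off by one): agent_id=NULL, no match -> kept with NULL
  - ticket 6 (Timeout error): agent_id=3 -> matches Aaron
Match against tickets (self):
  - ticket 1 (Slow page load): blocked_by=NULL -> NULL
  - ticket 2 (Bad redirect): blocked_by=NULL -> NULL
  - ticket 3 (Race condition): blocked_by=1 -> Slow page load
  - ticket 4 (Export error): blocked_by=1 -> Slow page load
  - ticket 5 (Off by one): blocked_by=NULL -> NULL
  - ticket 6 (Timeout error): blocked_by=4 -> Export error

SQL:
SELECT a.title, b.name AS agent, c.title AS blocked_by
FROM tickets a
LEFT JOIN agents b ON a.agent_id = b.id
LEFT JOIN tickets c ON a.blocked_by = c.id

Result:
title          | agent | blocked_by    
---------------+-------+---------------
Slow page load | Aaron | NULL          
Bad redirect   | NULL  | NULL          
Race condition | Yara  | Slow page load
Export error   | Yara  | Slow page load
Off by one     | NULL  | NULL          
Timeout error  | Aaron | Export error  


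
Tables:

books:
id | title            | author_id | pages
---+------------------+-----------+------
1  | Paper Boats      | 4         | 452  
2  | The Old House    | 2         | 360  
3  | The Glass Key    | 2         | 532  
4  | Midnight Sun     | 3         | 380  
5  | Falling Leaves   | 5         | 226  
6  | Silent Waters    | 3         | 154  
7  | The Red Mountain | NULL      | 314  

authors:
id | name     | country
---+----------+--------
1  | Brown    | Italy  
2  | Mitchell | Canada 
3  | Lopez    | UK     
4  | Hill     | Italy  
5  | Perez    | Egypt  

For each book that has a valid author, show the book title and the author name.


INNER JOIN keeps only books rows whose author_id matches an id in authors. Walk through each book:
  - book 1 (Paper Boats): author_id=4 -> matches Hill
  - book 2 (The Old House): author_id=2 -> matches Mitchell
  - book 3 (The Glass Key): author_id=2 -> matches Mitchell
  - book 4 (Midnight Sun): author_id=3 -> matches Lopez
  - book 5 (Falling Leaves): author_id=5 -> matches Perez
  - book 6 (Silent Waters): author_id=3 -> matches Lopez
  - book 7 (The Red Mountain): author_id=NULL, no match -> dropped
So 1 of 7 rows is dropped.

SQL:
SELECT a.title, b.name AS author
FROM books a
INNER JOIN authors b ON a.author_id = b.id

Result:
title          | author  
---------------+---------
Paper Boats    | Hill    
The Old House  | Mitchell
The Glass Key  | Mitchell
Midnight Sun   | Lopez   
Falling Leaves | Perez   
Silent Waters  | Lopez   


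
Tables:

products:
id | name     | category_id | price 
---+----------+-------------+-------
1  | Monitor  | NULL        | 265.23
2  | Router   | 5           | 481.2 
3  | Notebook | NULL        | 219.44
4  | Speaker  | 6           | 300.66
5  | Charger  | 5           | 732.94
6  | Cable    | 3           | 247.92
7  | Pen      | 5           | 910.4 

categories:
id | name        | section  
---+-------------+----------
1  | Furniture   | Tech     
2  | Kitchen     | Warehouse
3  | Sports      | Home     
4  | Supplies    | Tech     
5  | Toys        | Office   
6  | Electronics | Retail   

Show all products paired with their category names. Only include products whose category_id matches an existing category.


INNER JOIN keeps only products rows whose category_id matches an id in categories. Walk through each product:
  - product 1 (Monitor): category_id=NULL, no match -> dropped
  - product 2 (Router): category_id=5 -> matches Toys
  - product 3 (Notebook): category_id=NULL, no match -> dropped
  - product 4 (Speaker): category_id=6 -> matches Electronics
  - product 5 (Charger): category_id=5 -> matches Toys
  - product 6 (Cable): category_id=3 -> matches Sports
  - product 7 (Pen): category_id=5 -> matches Toys
So 2 of 7 rows are dropped.

SQL:
SELECT a.name, b.name AS category
FROM products a
INNER JOIN categories b ON a.category_id = b.id

Result:
name    | category   
--------+------------
Router  | Toys       
Speaker | Electronics
Charger | Toys       
Cable   | Sports     
Pen     | Toys       


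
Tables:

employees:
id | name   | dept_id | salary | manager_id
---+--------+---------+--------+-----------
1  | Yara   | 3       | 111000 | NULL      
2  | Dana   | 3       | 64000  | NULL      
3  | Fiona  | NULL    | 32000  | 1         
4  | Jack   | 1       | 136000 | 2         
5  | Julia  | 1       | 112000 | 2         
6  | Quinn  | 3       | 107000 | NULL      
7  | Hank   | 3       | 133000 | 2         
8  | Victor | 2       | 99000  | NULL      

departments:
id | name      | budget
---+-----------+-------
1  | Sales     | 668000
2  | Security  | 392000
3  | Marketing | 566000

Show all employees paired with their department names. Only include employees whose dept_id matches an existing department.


INNER JOIN keeps only employees rows whose dept_id matches an id in departments. Walk through each employee:
  - employee 1 (Yara): dept_id=3 -> matches Marketing
  - employee 2 (Dana): dept_id=3 -> matches Marketing
  - employee 3 (Fiona): dept_id=NULL, no match -> dropped
  - employee 4 (Jack): dept_id=1 -> matches Sales
  - employee 5 (Julia): dept_id=1 -> matches Sales
  - employee 6 (Quinn): dept_id=3 -> matches Marketing
  - employee 7 (Hank): dept_id=3 -> matches Marketing
  - employee 8 (Victor): dept_id=2 -> matches Security
So 1 of 8 rows is dropped.

SQL:
SELECT a.name, b.name AS department
FROM employees a
INNER JOIN departments b ON a.dept_id = b.id

Result:
name   | department
-------+-----------
Yara   | Marketing 
Dana   | Marketing 
Jack   | Sales     
Julia  | Sales     
Quinn  | Marketing 
Hank   | Marketing 
Victor | Security  


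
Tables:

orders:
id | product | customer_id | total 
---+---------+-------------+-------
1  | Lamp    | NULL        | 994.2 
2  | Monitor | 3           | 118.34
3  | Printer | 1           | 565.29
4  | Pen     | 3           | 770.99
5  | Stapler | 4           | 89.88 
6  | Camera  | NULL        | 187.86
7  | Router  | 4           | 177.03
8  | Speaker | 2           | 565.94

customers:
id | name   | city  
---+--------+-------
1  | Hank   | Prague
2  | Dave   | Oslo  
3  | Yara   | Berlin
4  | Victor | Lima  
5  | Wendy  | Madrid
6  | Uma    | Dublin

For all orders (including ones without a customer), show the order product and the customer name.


LEFT JOIN keeps every row from orders (the left table); where customer_id has no match in customers, the customer columns become NULL. Walk through each order:
  - order 1 (Lamp): customer_id=NULL, no match -> kept with NULL
  - order 2 (Monitor): customer_id=3 -> matches Yara
  - order 3 (Printer): customer_id=1 -> matches Hank
  - order 4 (Pen): customer_id=3 -> matches Yara
  - order 5 (Stapler): customer_id=4 -> matches Victor
  - order 6 (Camera): customer_id=NULL, no match -> kept with NULL
  - order 7 (Router): customer_id=4 -> matches Victor
  - order 8 (Speaker): customer_id=2 -> matches Dave
All 8 rows appear; 2 have NULL customer.

SQL:
SELECT a.product, b.name AS customer
FROM orders a
LEFT JOIN customers b ON a.customer_id = b.id

Result:
product | customer
--------+---------
Lamp    | NULL    
Monitor | Yara    
Printer | Hank    
Pen     | Yara    
Stapler | Victor  
Camera  | NULL    
Router  | Victor  
Speaker | Dave    


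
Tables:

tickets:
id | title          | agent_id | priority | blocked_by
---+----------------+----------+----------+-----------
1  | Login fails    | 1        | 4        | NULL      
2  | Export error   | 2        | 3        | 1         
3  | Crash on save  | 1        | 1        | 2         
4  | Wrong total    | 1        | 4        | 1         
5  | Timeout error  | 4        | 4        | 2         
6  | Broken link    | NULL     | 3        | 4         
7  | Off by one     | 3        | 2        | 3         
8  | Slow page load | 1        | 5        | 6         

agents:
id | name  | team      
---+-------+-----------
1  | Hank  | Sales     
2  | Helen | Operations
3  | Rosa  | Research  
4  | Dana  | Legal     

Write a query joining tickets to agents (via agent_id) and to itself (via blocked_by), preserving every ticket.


Two LEFT JOINs from the same base table tickets: one to agents via agent_id, one to tickets itself via blocked_by. Both are LEFT so every ticket is preserved.
Match against agents:
  - ticket 1 (Login fails): agent_id=1 -> matches Hank
  - ticket 2 (Export error): agent_id=2 -> matches Helen
  - ticket 3 (Crash on save): agent_id=1 -> matches Hank
  - ticket 4 (Wrong total): agent_id=1 -> matches Hank
  - ticket 5 (Timeout error): agent_id=4 -> matches Dana
  - ticket 6 (Broken link): agent_id=NULL, no match -> kept with NULL
  - ticket 7 (Off by one): agent_id=3 -> matches Rosa
  - ticket 8 (Slow page load): agent_id=1 -> matches Hank
Match against tickets (self):
  - ticket 1 (Login fails): blocked_by=NULL -> NULL
  - ticket 2 (Export error): blocked_by=1 -> Login fails
  - ticket 3 (Crash on save): blocked_by=2 -> Export error
  - ticket 4 (Wrong total): blocked_by=1 -> Login fails
  - ticket 5 (Timeout error): blocked_by=2 -> Export error
  - ticket 6 (Broken link): blocked_by=4 -> Wrong total
  - ticket 7 (Off by one): blocked_by=3 -> Crash on save
  - ticket 8 (Slow page load): blocked_by=6 -> Broken link

SQL:
SELECT a.title, b.name AS agent, c.title AS blocked_by
FROM tickets a
LEFT JOIN agents b ON a.agent_id = b.id
LEFT JOIN tickets c ON a.blocked_by = c.id

Result:
title          | agent | blocked_by   
---------------+-------+--------------
Login fails    | Hank  | NULL         
Export error   | Helen | Login fails  
Crash on save  | Hank  | Export error 
Wrong total    | Hank  | Login fails  
Timeout error  | Dana  | Export error 
Broken link    | NULL  | Wrong total  
Off by one     | Rosa  | Crash on save
Slow page load | Hank  | Broken link  


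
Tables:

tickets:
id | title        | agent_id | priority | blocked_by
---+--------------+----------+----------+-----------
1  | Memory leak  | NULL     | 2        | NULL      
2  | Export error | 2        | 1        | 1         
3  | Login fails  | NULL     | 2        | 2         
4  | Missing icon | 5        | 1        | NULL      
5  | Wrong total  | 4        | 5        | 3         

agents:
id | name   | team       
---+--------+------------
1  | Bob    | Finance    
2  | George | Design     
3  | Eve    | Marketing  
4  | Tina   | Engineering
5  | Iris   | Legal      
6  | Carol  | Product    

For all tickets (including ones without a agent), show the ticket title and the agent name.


LEFT JOIN keeps every row from tickets (the left table); where agent_id has no match in agents, the agent columns become NULL. Walk through each ticket:
  - ticket 1 (Memory leak): agent_id=NULL, no match -> kept with NULL
  - ticket 2 (Export error): agent_id=2 -> matches George
  - ticket 3 (Login fails): agent_id=NULL, no match -> kept with NULL
  - ticket 4 (Missing icon): agent_id=5 -> matches Iris
  - ticket 5 (Wrong total): agent_id=4 -> matches Tina
All 5 rows appear; 2 have NULL agent.

SQL:
SELECT a.title, b.name AS agent
FROM tickets a
LEFT JOIN agents b ON a.agent_id = b.id

Result:
title        | agent 
-------------+-------
Memory leak  | NULL  
Export error | George
Login fails  | NULL  
Missing icon | Iris  
Wrong total  | Tina  


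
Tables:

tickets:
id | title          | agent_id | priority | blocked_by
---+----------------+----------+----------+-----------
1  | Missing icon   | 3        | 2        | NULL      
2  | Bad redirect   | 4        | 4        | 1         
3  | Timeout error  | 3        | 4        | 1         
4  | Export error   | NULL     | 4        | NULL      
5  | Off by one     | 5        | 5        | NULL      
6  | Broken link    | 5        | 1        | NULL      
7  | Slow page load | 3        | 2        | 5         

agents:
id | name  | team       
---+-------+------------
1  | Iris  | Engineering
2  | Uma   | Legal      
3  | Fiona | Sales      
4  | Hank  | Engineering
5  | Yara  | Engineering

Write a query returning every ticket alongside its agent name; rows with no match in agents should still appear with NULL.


LEFT JOIN keeps every row from tickets (the left table); where agent_id has no match in agents, the agent columns become NULL. Walk through each ticket:
  - ticket 1 (Missing icon): agent_id=3 -> matches Fiona
  - ticket 2 (Bad redirect): agent_id=4 -> matches Hank
  - ticket 3 (Timeout error): agent_id=3 -> matches Fiona
  - ticket 4 (Export error): agent_id=NULL, no match -> kept with NULL
  - ticket 5 (Off by one): agent_id=5 -> matches Yara
  - ticket 6 (Broken link): agent_id=5 -> matches Yara
  - ticket 7 (Slow page load): agent_id=3 -> matches Fiona
All 7 rows appear; 1 has NULL agent.

SQL:
SELECT a.title, b.name AS agent
FROM tickets a
LEFT JOIN agents b ON a.agent_id = b.id

Result:
title          | agent
---------------+------
Missing icon   | Fiona
Bad redirect   | Hank 
Timeout error  | Fiona
Export error   | NULL 
Off by one     | Yara 
Broken link    | Yara 
Slow page load | Fiona


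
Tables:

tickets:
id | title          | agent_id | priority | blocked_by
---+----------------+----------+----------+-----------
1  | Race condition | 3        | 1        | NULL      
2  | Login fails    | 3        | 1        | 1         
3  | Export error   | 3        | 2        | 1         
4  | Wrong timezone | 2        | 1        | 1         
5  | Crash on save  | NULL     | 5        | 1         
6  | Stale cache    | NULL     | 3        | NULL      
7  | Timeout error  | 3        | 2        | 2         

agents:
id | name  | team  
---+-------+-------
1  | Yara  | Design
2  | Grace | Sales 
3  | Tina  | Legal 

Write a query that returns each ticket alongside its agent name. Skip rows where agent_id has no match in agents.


INNER JOIN keeps only tickets rows whose agent_id matches an id in agents. Walk through each ticket:
  - ticket 1 (Race condition): agent_id=3 -> matches Tina
  - ticket 2 (Login fails): agent_id=3 -> matches Tina
  - ticket 3 (Export error): agent_id=3 -> matches Tina
  - ticket 4 (Wrong timezone): agent_id=2 -> matches Grace
  - ticket 5 (Crash on save): agent_id=NULL, no match -> dropped
  - ticket 6 (Stale cache): agent_id=NULL, no match -> dropped
  - ticket 7 (Timeout error): agent_id=3 -> matches Tina
So 2 of 7 rows are dropped.

SQL:
SELECT a.title, b.name AS agent
FROM tickets a
INNER JOIN agents b ON a.agent_id = b.id

Result:
title          | agent
---------------+------
Race condition | Tina 
Login fails    | Tina 
Export error   | Tina 
Wrong timezone | Grace
Timeout error  | Tina 


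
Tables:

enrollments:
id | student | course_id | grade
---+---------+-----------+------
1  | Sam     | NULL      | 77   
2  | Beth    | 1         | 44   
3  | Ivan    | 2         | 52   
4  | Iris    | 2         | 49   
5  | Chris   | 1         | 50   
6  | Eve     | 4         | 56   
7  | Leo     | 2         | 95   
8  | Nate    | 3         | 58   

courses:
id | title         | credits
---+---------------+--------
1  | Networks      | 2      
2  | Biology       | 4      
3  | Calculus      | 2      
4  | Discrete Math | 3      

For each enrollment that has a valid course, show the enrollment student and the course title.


INNER JOIN keeps only enrollments rows whose course_id matches an id in courses. Walk through each enrollment:
  - enrollment 1 (Sam): course_id=NULL, no match -> dropped
  - enrollment 2 (Beth): course_id=1 -> matches Networks
  - enrollment 3 (Ivan): course_id=2 -> matches Biology
  - enrollment 4 (Iris): course_id=2 -> matches Biology
  - enrollment 5 (Chris): course_id=1 -> matches Networks
  - enrollment 6 (Eve): course_id=4 -> matches Discrete Math
  - enrollment 7 (Leo): course_id=2 -> matches Biology
  - enrollment 8 (Nate): course_id=3 -> matches Calculus
So 1 of 8 rows is dropped.

SQL:
SELECT a.student, b.title AS course
FROM enrollments a
INNER JOIN courses b ON a.course_id = b.id

Result:
student | course       
--------+--------------
Beth    | Networks     
Ivan    | Biology      
Iris    | Biology      
Chris   | Networks     
Eve     | Discrete Math
Leo     | Biology      
Nate    | Calculus     


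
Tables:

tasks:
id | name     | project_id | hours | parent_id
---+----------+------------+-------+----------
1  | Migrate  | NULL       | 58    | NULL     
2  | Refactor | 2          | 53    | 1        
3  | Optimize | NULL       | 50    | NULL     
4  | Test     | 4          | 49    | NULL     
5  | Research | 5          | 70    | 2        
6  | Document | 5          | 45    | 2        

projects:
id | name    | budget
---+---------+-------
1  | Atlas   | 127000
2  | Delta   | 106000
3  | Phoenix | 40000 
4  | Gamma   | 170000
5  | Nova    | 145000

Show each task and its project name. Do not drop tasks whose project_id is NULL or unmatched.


LEFT JOIN keeps every row from tasks (the left table); where project_id has no match in projects, the project columns become NULL. Walk through each task:
  - task 1 (Migrate): project_id=NULL, no match -> kept with NULL
  - task 2 (Refactor): project_id=2 -> matches Delta
  - task 3 (Optimize): project_id=NULL, no match -> kept with NULL
  - task 4 (Test): project_id=4 -> matches Gamma
  - task 5 (Research): project_id=5 -> matches Nova
  - task 6 (Document): project_id=5 -> matches Nova
All 6 rows appear; 2 have NULL project.

SQL:
SELECT a.name, b.name AS project
FROM tasks a
LEFT JOIN projects b ON a.project_id = b.id

Result:
name     | project
---------+--------
Migrate  | NULL   
Refactor | Delta  
Optimize | NULL   
Test     | Gamma  
Research | Nova   
Document | Nova   


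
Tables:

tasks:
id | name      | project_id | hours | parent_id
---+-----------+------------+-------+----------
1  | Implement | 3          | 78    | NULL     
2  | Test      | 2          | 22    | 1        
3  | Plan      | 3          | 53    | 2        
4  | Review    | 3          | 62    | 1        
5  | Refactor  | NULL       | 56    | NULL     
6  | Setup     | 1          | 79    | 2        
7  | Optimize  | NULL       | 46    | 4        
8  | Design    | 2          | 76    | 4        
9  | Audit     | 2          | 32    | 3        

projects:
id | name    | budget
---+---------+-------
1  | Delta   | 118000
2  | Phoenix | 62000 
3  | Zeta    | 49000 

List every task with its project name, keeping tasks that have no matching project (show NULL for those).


LEFT JOIN keeps every row from tasks (the left table); where project_id has no match in projects, the project columns become NULL. Walk through each task:
  - task 1 (Implement): project_id=3 -> matches Zeta
  - task 2 (Test): project_id=2 -> matches Phoenix
  - task 3 (Plan): project_id=3 -> matches Zeta
  - task 4 (Review): project_id=3 -> matches Zeta
  - task 5 (Refactor): project_id=NULL, no match -> kept with NULL
  - task 6 (Setup): project_id=1 -> matches Delta
  - task 7 (Optimize): project_id=NULL, no match -> kept with NULL
  - task 8 (Design): project_id=2 -> matches Phoenix
  - task 9 (Audit): project_id=2 -> matches Phoenix
All 9 rows appear; 2 have NULL project.

SQL:
SELECT a.name, b.name AS project
FROM tasks a
LEFT JOIN projects b ON a.project_id = b.id

Result:
name      | project
----------+--------
Implement | Zeta   
Test      | Phoenix
Plan      | Zeta   
Review    | Zeta   
Refactor  | NULL   
Setup     | Delta  
Optimize  | NULL   
Design    | Phoenix
Audit     | Phoenix


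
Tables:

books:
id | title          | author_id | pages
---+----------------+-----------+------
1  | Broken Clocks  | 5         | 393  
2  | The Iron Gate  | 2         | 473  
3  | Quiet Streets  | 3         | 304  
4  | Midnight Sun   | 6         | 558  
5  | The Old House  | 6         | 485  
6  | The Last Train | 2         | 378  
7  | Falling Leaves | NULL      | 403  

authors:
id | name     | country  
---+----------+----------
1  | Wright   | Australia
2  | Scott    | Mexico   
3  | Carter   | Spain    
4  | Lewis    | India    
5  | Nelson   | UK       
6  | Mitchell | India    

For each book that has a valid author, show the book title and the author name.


INNER JOIN keeps only books rows whose author_id matches an id in authors. Walk through each book:
  - book 1 (Broken Clocks): author_id=5 -> matches Nelson
  - book 2 (The Iron Gate): author_id=2 -> matches Scott
  - book 3 (Quiet Streets): author_id=3 -> matches Carter
  - book 4 (Midnight Sun): author_id=6 -> matches Mitchell
  - book 5 (The Old House): author_id=6 -> matches Mitchell
  - book 6 (The Last Train): author_id=2 -> matches Scott
  - book 7 (Falling Leaves): author_id=NULL, no match -> dropped
So 1 of 7 rows is dropped.

SQL:
SELECT a.title, b.name AS author
FROM books a
INNER JOIN authors b ON a.author_id = b.id

Result:
title          | author  
---------------+---------
Broken Clocks  | Nelson  
The Iron Gate  | Scott   
Quiet Streets  | Carter  
Midnight Sun   | Mitchell
The Old House  | Mitchell
The Last Train | Scott   


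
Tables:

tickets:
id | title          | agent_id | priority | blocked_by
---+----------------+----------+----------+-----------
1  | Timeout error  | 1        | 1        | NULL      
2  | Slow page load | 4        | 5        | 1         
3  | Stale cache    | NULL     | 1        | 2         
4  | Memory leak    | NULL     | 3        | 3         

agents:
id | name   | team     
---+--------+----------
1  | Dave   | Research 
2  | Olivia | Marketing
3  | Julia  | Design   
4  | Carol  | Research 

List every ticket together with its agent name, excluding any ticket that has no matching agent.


INNER JOIN keeps only tickets rows whose agent_id matches an id in agents. Walk through each ticket:
  - ticket 1 (Timeout error): agent_id=1 -> matches Dave
  - ticket 2 (Slow page load): agent_id=4 -> matches Carol
  - ticket 3 (Stale cache): agent_id=NULL, no match -> dropped
  - ticket 4 (Memory leak): agent_id=NULL, no match -> dropped
So 2 of 4 rows are dropped.

SQL:
SELECT a.title, b.name AS agent
FROM tickets a
INNER JOIN agents b ON a.agent_id = b.id

Result:
title          | agent
---------------+------
Timeout error  | Dave 
Slow page load | Carol


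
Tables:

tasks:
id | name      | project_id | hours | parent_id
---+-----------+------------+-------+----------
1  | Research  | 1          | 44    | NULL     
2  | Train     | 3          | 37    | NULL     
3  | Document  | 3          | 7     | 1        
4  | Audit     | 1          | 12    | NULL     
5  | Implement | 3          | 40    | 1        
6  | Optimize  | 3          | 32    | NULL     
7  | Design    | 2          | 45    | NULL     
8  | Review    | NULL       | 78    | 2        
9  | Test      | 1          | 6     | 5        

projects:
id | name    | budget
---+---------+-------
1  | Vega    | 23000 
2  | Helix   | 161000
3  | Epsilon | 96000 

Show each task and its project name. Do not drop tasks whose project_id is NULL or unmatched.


LEFT JOIN keeps every row from tasks (the left table); where project_id has no match in projects, the project columns become NULL. Walk through each task:
  - task 1 (Research): project_id=1 -> matches Vega
  - task 2 (Train): project_id=3 -> matches Epsilon
  - task 3 (Document): project_id=3 -> matches Epsilon
  - task 4 (Audit): project_id=1 -> matches Vega
  - task 5 (Implement): project_id=3 -> matches Epsilon
  - task 6 (Optimize): project_id=3 -> matches Epsilon
  - task 7 (Design): project_id=2 -> matches Helix
  - task 8 (Review): project_id=NULL, no match -> kept with NULL
  - task 9 (Test): project_id=1 -> matches Vega
All 9 rows appear; 1 has NULL project.

SQL:
SELECT a.name, b.name AS project
FROM tasks a
LEFT JOIN projects b ON a.project_id = b.id

Result:
name      | project
----------+--------
Research  | Vega   
Train     | Epsilon
Document  | Epsilon
Audit     | Vega   
Implement | Epsilon
Optimize  | Epsilon
Design    | Helix  
Review    | NULL   
Test      | Vega   


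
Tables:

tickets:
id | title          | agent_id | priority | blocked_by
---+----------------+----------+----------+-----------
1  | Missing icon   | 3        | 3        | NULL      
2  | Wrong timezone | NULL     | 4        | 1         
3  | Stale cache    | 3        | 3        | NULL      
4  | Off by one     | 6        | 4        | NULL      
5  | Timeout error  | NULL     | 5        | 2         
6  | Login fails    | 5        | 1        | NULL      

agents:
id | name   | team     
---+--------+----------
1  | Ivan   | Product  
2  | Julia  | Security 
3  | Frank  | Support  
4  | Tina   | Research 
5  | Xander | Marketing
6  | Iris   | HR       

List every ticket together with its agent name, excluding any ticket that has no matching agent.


INNER JOIN keeps only tickets rows whose agent_id matches an id in agents. Walk through each ticket:
  - ticket 1 (Missing icon): agent_id=3 -> matches Frank
  - ticket 2 (Wrong timezone): agent_id=NULL, no match -> dropped
  - ticket 3 (Stale cache): agent_id=3 -> matches Frank
  - ticket 4 (Off by one): agent_id=6 -> matches Iris
  - ticket 5 (Timeout error): agent_id=NULL, no match -> dropped
  - ticket 6 (Login fails): agent_id=5 -> matches Xander
So 2 of 6 rows are dropped.

SQL:
SELECT a.title, b.name AS agent
FROM tickets a
INNER JOIN agents b ON a.agent_id = b.id

Result:
title        | agent 
-------------+-------
Missing icon | Frank 
Stale cache  | Frank 
Off by one   | Iris  
Login fails  | Xander


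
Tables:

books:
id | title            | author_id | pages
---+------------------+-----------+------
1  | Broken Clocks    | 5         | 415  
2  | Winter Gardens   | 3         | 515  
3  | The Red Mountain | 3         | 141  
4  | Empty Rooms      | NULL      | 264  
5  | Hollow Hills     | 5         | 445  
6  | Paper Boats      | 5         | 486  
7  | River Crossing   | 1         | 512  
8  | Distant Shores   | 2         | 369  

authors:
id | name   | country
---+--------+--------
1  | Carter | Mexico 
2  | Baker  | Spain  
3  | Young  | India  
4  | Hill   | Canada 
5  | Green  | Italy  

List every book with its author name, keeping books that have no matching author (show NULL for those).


LEFT JOIN keeps every row from books (the left table); where author_id has no match in authors, the author columns become NULL. Walk through each book:
  - book 1 (Broken Clocks): author_id=5 -> matches Green
  - book 2 (Winter Gardens): author_id=3 -> matches Young
  - book 3 (The Red Mountain): author_id=3 -> matches Young
  - book 4 (Empty Rooms): author_id=NULL, no match -> kept with NULL
  - book 5 (Hollow Hills): author_id=5 -> matches Green
  - book 6 (Paper Boats): author_id=5 -> matches Green
  - book 7 (River Crossing): author_id=1 -> matches Carter
  - book 8 (Distant Shores): author_id=2 -> matches Baker
All 8 rows appear; 1 has NULL author.

SQL:
SELECT a.title, b.name AS author
FROM books a
LEFT JOIN authors b ON a.author_id = b.id

Result:
title            | author
-----------------+-------
Broken Clocks    | Green 
Winter Gardens   | Young 
The Red Mountain | Young 
Empty Rooms      | NULL  
Hollow Hills     | Green 
Paper Boats      | Green 
River Crossing   | Carter
Distant Shores   | Baker 


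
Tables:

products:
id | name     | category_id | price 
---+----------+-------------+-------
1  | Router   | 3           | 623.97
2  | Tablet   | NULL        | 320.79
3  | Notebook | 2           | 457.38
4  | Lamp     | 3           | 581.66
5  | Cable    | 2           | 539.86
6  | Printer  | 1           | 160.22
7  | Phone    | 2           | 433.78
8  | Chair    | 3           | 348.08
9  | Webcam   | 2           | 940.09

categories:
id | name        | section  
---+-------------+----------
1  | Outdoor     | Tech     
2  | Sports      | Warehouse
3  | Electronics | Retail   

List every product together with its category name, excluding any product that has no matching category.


INNER JOIN keeps only products rows whose category_id matches an id in categories. Walk through each product:
  - product 1 (Router): category_id=3 -> matches Electronics
  - product 2 (Tablet): category_id=NULL, no match -> dropped
  - product 3 (Notebook): category_id=2 -> matches Sports
  - product 4 (Lamp): category_id=3 -> matches Electronics
  - product 5 (Cable): category_id=2 -> matches Sports
  - product 6 (Printer): category_id=1 -> matches Outdoor
  - product 7 (Phone): category_id=2 -> matches Sports
  - product 8 (Chair): category_id=3 -> matches Electronics
  - product 9 (Webcam): category_id=2 -> matches Sports
So 1 of 9 rows is dropped.

SQL:
SELECT a.name, b.name AS category
FROM products a
INNER JOIN categories b ON a.category_id = b.id

Result:
name     | category   
---------+------------
Router   | Electronics
Notebook | Sports     
Lamp     | Electronics
Cable    | Sports     
Printer  | Outdoor    
Phone    | Sports     
Chair    | Electronics
Webcam   | Sports     


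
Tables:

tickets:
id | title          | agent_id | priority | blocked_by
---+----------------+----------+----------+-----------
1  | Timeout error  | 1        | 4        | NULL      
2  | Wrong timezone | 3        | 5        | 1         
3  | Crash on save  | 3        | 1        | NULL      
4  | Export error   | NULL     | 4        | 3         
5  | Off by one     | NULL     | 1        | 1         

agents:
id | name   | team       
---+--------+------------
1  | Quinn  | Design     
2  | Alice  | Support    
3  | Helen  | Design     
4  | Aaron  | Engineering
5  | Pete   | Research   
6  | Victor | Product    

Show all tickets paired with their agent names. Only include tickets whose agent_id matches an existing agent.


INNER JOIN keeps only tickets rows whose agent_id matches an id in agents. Walk through each ticket:
  - ticket 1 (Timeout error): agent_id=1 -> matches Quinn
  - ticket 2 (Wrong timezone): agent_id=3 -> matches Helen
  - ticket 3 (Crash on save): agent_id=3 -> matches Helen
  - ticket 4 (Export error): agent_id=NULL, no match -> dropped
  - ticket 5 (Off by one): agent_id=NULL, no match -> dropped
So 2 of 5 rows are dropped.

SQL:
SELECT a.title, b.name AS agent
FROM tickets a
INNER JOIN agents b ON a.agent_id = b.id

Result:
title          | agent
---------------+------
Timeout error  | Quinn
Wrong timezone | Helen
Crash on save  | Helen


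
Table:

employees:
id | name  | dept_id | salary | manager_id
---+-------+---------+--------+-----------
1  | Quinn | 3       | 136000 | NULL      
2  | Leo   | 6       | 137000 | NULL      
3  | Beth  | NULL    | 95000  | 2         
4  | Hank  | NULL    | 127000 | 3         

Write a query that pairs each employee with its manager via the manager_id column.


This is a self-join: employees is joined to a second copy of itself, matching each row's manager_id to another row's id. Use LEFT JOIN so rows with manager_id=NULL are kept.
  - employee 1 (Quinn): manager_id=NULL -> NULL
  - employee 2 (Leo): manager_id=NULL -> NULL
  - employee 3 (Beth): manager_id=2 -> Leo
  - employee 4 (Hank): manager_id=3 -> Beth

SQL:
SELECT a.name AS item, b.name AS manager
FROM employees a
LEFT JOIN employees b ON a.manager_id = b.id

Result:
item  | manager
------+--------
Quinn | NULL   
Leo   | NULL   
Beth  | Leo    
Hank  | Beth   


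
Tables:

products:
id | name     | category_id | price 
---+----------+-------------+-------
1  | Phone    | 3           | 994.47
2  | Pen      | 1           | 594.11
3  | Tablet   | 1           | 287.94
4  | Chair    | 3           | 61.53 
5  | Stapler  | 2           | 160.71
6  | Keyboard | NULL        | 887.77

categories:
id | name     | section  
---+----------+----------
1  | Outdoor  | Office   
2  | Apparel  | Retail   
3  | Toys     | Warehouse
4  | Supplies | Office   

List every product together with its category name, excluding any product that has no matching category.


INNER JOIN keeps only products rows whose category_id matches an id in categories. Walk through each product:
  - product 1 (Phone): category_id=3 -> matches Toys
  - product 2 (Pen): category_id=1 -> matches Outdoor
  - product 3 (Tablet): category_id=1 -> matches Outdoor
  - product 4 (Chair): category_id=3 -> matches Toys
  - product 5 (Stapler): category_id=2 -> matches Apparel
  - product 6 (Keyboard): category_id=NULL, no match -> dropped
So 1 of 6 rows is dropped.

SQL:
SELECT a.name, b.name AS category
FROM products a
INNER JOIN categories b ON a.category_id = b.id

Result:
name    | category
--------+---------
Phone   | Toys    
Pen     | Outdoor 
Tablet  | Outdoor 
Chair   | Toys    
Stapler | Apparel 


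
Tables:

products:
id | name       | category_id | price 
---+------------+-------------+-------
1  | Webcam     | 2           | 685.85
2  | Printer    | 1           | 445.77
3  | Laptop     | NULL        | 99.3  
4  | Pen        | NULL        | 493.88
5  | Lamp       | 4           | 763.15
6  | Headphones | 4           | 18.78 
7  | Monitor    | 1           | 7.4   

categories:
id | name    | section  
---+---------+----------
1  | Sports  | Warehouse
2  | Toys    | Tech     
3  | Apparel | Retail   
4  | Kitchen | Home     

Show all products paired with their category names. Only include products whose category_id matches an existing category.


INNER JOIN keeps only products rows whose category_id matches an id in categories. Walk through each product:
  - product 1 (Webcam): category_id=2 -> matches Toys
  - product 2 (Printer): category_id=1 -> matches Sports
  - product 3 (Laptop): category_id=NULL, no match -> dropped
  - product 4 (Pen): category_id=NULL, no match -> dropped
  - product 5 (Lamp): category_id=4 -> matches Kitchen
  - product 6 (Headphones): category_id=4 -> matches Kitchen
  - product 7 (Monitor): category_id=1 -> matches Sports
So 2 of 7 rows are dropped.

SQL:
SELECT a.name, b.name AS category
FROM products a
INNER JOIN categories b ON a.category_id = b.id

Result:
name       | category
-----------+---------
Webcam     | Toys    
Printer    | Sports  
Lamp       | Kitchen 
Headphones | Kitchen 
Monitor    | Sports  
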